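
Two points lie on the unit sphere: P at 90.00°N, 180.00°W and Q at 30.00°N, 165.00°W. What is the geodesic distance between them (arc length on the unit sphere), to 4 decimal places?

1.0472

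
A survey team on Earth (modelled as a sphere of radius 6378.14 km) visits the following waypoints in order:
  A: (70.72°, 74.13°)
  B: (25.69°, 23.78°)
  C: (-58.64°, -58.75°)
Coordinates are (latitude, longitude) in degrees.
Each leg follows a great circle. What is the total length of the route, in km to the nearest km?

17946 km

Leg A→B: central angle 0.9285 rad, distance 5922.0 km.
Leg B→C: central angle 1.8852 rad, distance 12023.8 km.
Total: 5922.0 + 12023.8 ≈ 17946 km.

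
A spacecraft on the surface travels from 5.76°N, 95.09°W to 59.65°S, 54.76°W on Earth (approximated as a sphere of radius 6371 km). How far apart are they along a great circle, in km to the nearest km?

8089 km

With latitudes φ₁ = 5.760°, φ₂ = -59.650° and longitude difference Δλ = 40.330°:
cos c = sin φ₁ sin φ₂ + cos φ₁ cos φ₂ cos Δλ = (0.1004)(-0.8630) + (0.9950)(0.5053)(0.7623) = 0.29664,
so c = arccos(0.29664) = 1.26963 rad.
Distance = R·c = 6371 × 1.2696 ≈ 8089 km.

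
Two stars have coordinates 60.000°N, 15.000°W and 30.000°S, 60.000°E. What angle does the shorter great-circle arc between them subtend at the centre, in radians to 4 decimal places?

1.8975 rad

Let φ₁ = 1.0472 rad, φ₂ = -0.5236 rad, and Δλ = 1.3090 rad.
Haversine: a = sin²(Δφ/2) + cos φ₁ cos φ₂ sin²(Δλ/2) = 0.5000 + (0.5000)(0.8660)(0.3706) = 0.66047.
Central angle c = 2·arcsin(√a) = 1.89752 rad.
So the angular separation is 1.8975 rad.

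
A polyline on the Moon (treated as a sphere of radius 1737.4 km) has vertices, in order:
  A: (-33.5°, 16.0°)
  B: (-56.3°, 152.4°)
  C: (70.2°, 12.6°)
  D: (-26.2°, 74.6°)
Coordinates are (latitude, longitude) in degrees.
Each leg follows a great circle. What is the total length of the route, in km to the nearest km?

Leg A→B: central angle 1.4463 rad, distance 2512.9 km.
Leg B→C: central angle 2.7553 rad, distance 4787.1 km.
Leg C→D: central angle 1.8470 rad, distance 3209.0 km.
Total: 2512.9 + 4787.1 + 3209.0 ≈ 10509 km.

10509 km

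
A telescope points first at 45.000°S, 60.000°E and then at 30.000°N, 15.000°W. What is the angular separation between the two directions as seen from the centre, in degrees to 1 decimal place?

In radians: φ₁ = -0.7854, φ₂ = 0.5236, Δλ = -75.000° = -1.3090 rad.
Haversine: a = sin²(Δφ/2) + cos φ₁ cos φ₂ sin²(Δλ/2) = 0.3706 + (0.7071)(0.8660)(0.3706) = 0.59753.
Central angle c = 2·arcsin(√a) = 1.76711 rad.
So the angular separation is 101.2°.

101.2°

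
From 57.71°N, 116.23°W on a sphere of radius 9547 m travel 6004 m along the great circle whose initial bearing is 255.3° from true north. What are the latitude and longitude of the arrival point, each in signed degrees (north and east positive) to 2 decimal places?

Angular distance δ = d/R = 6004/9547 = 0.62889 rad; initial bearing θ = 4.4558 rad.
sin φ₂ = sin φ₁ cos δ + cos φ₁ sin δ cos θ = (0.8454)(0.8087) + (0.5342)(0.5882)(-0.2538) = 0.6039, so φ₂ = 37.15°.
Δλ = atan2(sin θ sin δ cos φ₁, cos δ − sin φ₁ sin φ₂) = atan2(-0.3040, 0.2982) = -45.549°.
λ₂ = -116.230° − 45.549° = -161.78°.

37.15°, -161.78°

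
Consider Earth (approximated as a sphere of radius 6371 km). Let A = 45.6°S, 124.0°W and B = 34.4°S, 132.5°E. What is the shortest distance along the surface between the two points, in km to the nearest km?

Let φ₁ = -0.7959 rad, φ₂ = -0.6004 rad, and Δλ = -1.8064 rad.
Haversine: a = sin²(Δφ/2) + cos φ₁ cos φ₂ sin²(Δλ/2) = 0.0095 + (0.6997)(0.8251)(0.6167) = 0.36556.
Central angle c = 2·arcsin(√a) = 1.29856 rad.
Distance = R·c = 6371 × 1.2986 ≈ 8273 km.

8273 km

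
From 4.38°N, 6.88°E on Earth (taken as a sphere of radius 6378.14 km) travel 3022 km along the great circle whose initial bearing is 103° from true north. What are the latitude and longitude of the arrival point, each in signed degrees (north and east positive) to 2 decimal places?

-1.97°, 33.29°

Angular distance δ = d/R = 3022/6378.14 = 0.47381 rad; initial bearing θ = 1.7977 rad.
sin φ₂ = sin φ₁ cos δ + cos φ₁ sin δ cos θ = (0.0764)(0.8898) + (0.9971)(0.4563)(-0.2250) = -0.0344, so φ₂ = -1.97°.
Δλ = atan2(sin θ sin δ cos φ₁, cos δ − sin φ₁ sin φ₂) = atan2(0.4433, 0.8925) = 26.413°.
λ₂ = 6.880° + 26.413° = 33.29°.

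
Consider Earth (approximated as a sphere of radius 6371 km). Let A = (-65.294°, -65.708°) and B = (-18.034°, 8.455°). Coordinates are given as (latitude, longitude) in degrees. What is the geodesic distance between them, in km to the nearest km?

With latitudes φ₁ = -65.294°, φ₂ = -18.034° and longitude difference Δλ = 74.163°:
cos c = sin φ₁ sin φ₂ + cos φ₁ cos φ₂ cos Δλ = (-0.9085)(-0.3096) + (0.4180)(0.9509)(0.2729) = 0.38970,
so c = arccos(0.38970) = 1.17049 rad.
Distance = R·c = 6371 × 1.1705 ≈ 7457 km.

7457 km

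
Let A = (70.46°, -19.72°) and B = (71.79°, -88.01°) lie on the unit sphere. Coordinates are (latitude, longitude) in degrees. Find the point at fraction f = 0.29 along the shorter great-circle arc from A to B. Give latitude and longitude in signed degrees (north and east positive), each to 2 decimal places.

73.29°, -37.11°

Central angle δ = 0.3657 rad. Interpolating on the sphere with fraction f = 0.29:
P = [sin((1−f)δ)·A + sin(fδ)·B] / sin δ = 0.7179·A + 0.2960·B in Cartesian coordinates,
giving P = (0.2293, -0.1735, 0.9578), i.e. latitude 73.29°, longitude -37.11°.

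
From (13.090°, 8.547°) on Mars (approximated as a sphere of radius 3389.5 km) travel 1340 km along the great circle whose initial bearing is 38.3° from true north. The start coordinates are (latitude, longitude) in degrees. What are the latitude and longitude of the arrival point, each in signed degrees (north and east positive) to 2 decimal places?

30.22°, 24.58°

Angular distance δ = d/R = 1340/3389.5 = 0.39534 rad; initial bearing θ = 0.6685 rad.
sin φ₂ = sin φ₁ cos δ + cos φ₁ sin δ cos θ = (0.2265)(0.9229) + (0.9740)(0.3851)(0.7848) = 0.5034, so φ₂ = 30.22°.
Δλ = atan2(sin θ sin δ cos φ₁, cos δ − sin φ₁ sin φ₂) = atan2(0.2325, 0.8089) = 16.036°.
λ₂ = 8.547° + 16.036° = 24.58°.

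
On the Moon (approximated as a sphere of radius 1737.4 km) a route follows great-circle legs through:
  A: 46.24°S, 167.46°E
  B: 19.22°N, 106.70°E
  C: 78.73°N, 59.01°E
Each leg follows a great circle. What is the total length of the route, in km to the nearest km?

Leg A→B: central angle 1.4895 rad, distance 2587.8 km.
Leg B→C: central angle 1.1073 rad, distance 1923.8 km.
Total: 2587.8 + 1923.8 ≈ 4512 km.

4512 km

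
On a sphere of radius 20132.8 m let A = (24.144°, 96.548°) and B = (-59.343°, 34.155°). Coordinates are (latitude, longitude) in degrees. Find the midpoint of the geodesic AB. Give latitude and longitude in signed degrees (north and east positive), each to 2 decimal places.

The central angle between A and B is δ = 1.7075 rad.
With f = 0.5, the slerp weights are sin((1−f)δ)/sin δ = 0.7608 and sin(fδ)/sin δ = 0.7608.
Weighted sum of the unit vectors: (0.7608)·(-0.1041,0.9066,0.4090) + (0.7608)·(0.4220,0.2863,-0.8602) = (0.2419, 0.9076, -0.3433).
Converting back: φ = atan2(z, √(x²+y²)) = -20.08°, λ = atan2(y, x) = 75.08°.

-20.08°, 75.08°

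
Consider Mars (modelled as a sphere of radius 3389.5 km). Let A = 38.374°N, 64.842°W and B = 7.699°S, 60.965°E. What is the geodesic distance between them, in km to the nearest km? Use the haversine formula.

Let φ₁ = 0.6698 rad, φ₂ = -0.1344 rad, and Δλ = 2.1957 rad.
Haversine: a = sin²(Δφ/2) + cos φ₁ cos φ₂ sin²(Δλ/2) = 0.1531 + (0.7840)(0.9910)(0.7925) = 0.76885.
Central angle c = 2·arcsin(√a) = 2.13851 rad.
Distance = R·c = 3389.5 × 2.1385 ≈ 7248 km.

7248 km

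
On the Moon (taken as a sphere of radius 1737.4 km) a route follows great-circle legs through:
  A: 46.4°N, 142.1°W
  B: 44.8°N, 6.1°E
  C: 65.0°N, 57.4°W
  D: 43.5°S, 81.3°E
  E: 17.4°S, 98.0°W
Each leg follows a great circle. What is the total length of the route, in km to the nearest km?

Leg A→B: central angle 1.4763 rad, distance 2564.9 km.
Leg B→C: central angle 0.6882 rad, distance 1195.6 km.
Leg C→D: central angle 2.5947 rad, distance 4508.1 km.
Leg D→E: central angle 2.0786 rad, distance 3611.4 km.
Total: 2564.9 + 1195.6 + 4508.1 + 3611.4 ≈ 11880 km.

11880 km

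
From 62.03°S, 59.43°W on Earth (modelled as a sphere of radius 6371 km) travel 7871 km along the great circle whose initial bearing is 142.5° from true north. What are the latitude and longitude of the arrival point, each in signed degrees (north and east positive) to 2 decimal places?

Angular distance δ = d/R = 7871/6371 = 1.23544 rad; initial bearing θ = 2.4871 rad.
sin φ₂ = sin φ₁ cos δ + cos φ₁ sin δ cos θ = (-0.8832)(0.3291) + (0.4690)(0.9443)(-0.7934) = -0.6420, so φ₂ = -39.94°.
Δλ = atan2(sin θ sin δ cos φ₁, cos δ − sin φ₁ sin φ₂) = atan2(0.2696, -0.2379) = 131.428°.
λ₂ = -59.430° + 131.428° = 72.00°.

-39.94°, 72.00°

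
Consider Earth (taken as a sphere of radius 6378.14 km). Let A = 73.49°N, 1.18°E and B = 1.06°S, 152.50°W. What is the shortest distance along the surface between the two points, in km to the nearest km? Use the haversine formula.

With latitudes φ₁ = 73.490°, φ₂ = -1.060° and longitude difference Δλ = -153.680°:
Haversine: a = sin²(Δφ/2) + cos φ₁ cos φ₂ sin²(Δλ/2) = 0.3668 + (0.2842)(0.9998)(0.9482) = 0.63621.
Central angle c = 2·arcsin(√a) = 1.84670 rad.
Distance = R·c = 6378.14 × 1.8467 ≈ 11779 km.

11779 km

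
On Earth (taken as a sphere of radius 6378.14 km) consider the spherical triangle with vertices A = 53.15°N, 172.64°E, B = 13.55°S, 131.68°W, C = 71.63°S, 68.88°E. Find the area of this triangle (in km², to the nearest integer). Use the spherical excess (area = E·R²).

92411354 km²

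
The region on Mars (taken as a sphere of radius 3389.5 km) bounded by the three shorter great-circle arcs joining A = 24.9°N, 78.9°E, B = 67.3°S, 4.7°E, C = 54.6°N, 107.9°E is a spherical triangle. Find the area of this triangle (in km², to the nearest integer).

1690993 km²

Side lengths (central angles): a = 2.5032, b = 0.6389, c = 1.8683 rad; semiperimeter s = 2.5052.
By l'Huilier's theorem, tan(E/4) = √[tan(s/2) tan((s−a)/2) tan((s−b)/2) tan((s−c)/2)], giving spherical excess E = 0.1472 rad.
Area = E·R² = 0.1472 × (3389.5)² ≈ 1690993 km².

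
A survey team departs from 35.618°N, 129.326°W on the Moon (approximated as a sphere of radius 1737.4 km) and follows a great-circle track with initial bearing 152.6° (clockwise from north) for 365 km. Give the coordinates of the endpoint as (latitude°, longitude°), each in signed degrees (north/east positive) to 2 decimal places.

24.78°, -123.26°

Angular distance δ = d/R = 365/1737.4 = 0.21008 rad; initial bearing θ = 2.6634 rad.
sin φ₂ = sin φ₁ cos δ + cos φ₁ sin δ cos θ = (0.5824)(0.9780) + (0.8129)(0.2085)(-0.8878) = 0.4191, so φ₂ = 24.78°.
Δλ = atan2(sin θ sin δ cos φ₁, cos δ − sin φ₁ sin φ₂) = atan2(0.0780, 0.7340) = 6.068°.
λ₂ = -129.326° + 6.068° = -123.26°.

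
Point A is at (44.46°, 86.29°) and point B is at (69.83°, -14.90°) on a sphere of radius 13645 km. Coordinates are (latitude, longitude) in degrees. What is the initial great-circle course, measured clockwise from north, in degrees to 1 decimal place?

334.7°

With φ₁ = 0.7760, φ₂ = 1.2188, Δλ = -1.7661 rad, the forward-azimuth formula gives
θ = atan2( sin Δλ cos φ₂ , cos φ₁ sin φ₂ − sin φ₁ cos φ₂ cos Δλ ) = atan2(-0.3383, 0.7168) = -25.26°.
Adding 360° brings this into [0°, 360°): 334.7°.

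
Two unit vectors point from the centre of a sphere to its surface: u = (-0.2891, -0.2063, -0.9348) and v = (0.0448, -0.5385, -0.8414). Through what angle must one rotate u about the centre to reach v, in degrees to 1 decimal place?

27.8°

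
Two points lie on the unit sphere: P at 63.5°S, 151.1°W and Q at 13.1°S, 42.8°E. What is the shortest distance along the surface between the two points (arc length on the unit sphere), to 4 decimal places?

1.7916

With latitudes φ₁ = -63.500°, φ₂ = -13.100° and longitude difference Δλ = -166.100°:
cos c = sin φ₁ sin φ₂ + cos φ₁ cos φ₂ cos Δλ = (-0.8949)(-0.2267) + (0.4462)(0.9740)(-0.9707) = -0.21902,
so c = arccos(-0.21902) = 1.79161 rad.
On the unit sphere the arc length equals the central angle: 1.7916.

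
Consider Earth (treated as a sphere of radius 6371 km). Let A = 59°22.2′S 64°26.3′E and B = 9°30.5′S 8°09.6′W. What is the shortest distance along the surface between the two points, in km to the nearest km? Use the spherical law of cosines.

8117 km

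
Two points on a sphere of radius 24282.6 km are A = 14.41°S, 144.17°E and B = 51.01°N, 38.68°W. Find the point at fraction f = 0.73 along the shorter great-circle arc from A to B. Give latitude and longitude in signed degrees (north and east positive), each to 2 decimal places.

87.09°, -121.14°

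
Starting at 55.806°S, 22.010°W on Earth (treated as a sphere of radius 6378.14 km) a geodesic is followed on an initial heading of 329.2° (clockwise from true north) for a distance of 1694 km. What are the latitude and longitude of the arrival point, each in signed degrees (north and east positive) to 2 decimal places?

-42.18°, -32.46°

Angular distance δ = d/R = 1694/6378.14 = 0.26559 rad; initial bearing θ = 5.7456 rad.
sin φ₂ = sin φ₁ cos δ + cos φ₁ sin δ cos θ = (-0.8271)(0.9649) + (0.5620)(0.2625)(0.8590) = -0.6714, so φ₂ = -42.18°.
Δλ = atan2(sin θ sin δ cos φ₁, cos δ − sin φ₁ sin φ₂) = atan2(-0.0755, 0.4096) = -10.449°.
λ₂ = -22.010° − 10.449° = -32.46°.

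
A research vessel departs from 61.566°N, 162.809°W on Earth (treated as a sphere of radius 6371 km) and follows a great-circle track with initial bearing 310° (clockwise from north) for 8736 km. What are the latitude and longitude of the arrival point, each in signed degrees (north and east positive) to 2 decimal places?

28.32°, 75.72°

Angular distance δ = d/R = 8736/6371 = 1.37121 rad; initial bearing θ = 5.4105 rad.
sin φ₂ = sin φ₁ cos δ + cos φ₁ sin δ cos θ = (0.8794)(0.1983) + (0.4761)(0.9801)(0.6428) = 0.4743, so φ₂ = 28.32°.
Δλ = atan2(sin θ sin δ cos φ₁, cos δ − sin φ₁ sin φ₂) = atan2(-0.3575, -0.2188) = -121.473°.
λ₂ = -162.809° − 121.473° = -284.28° → 75.72° after wrapping to (−180°, 180°].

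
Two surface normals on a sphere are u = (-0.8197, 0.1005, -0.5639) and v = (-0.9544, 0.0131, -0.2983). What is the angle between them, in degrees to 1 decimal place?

u·v = 0.9518; |u| = 1.0000, |v| = 1.0000.
cos θ = (u·v)/(|u||v|) = 0.9518, so θ = 17.9°.

17.9°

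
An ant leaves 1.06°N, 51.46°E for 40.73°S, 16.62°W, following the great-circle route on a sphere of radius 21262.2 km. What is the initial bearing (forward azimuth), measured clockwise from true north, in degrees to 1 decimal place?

226.9°

Δλ = -68.080° = -1.1882 rad.
y = sin Δλ · cos φ₂ = (-0.9277)(0.7578) = -0.7030
x = cos φ₁ sin φ₂ − sin φ₁ cos φ₂ cos Δλ = (0.9998)(-0.6525) − (0.0185)(0.7578)(0.3733) = -0.6576
θ = atan2(y, x) = -133.09°; adding 360° gives 226.9°.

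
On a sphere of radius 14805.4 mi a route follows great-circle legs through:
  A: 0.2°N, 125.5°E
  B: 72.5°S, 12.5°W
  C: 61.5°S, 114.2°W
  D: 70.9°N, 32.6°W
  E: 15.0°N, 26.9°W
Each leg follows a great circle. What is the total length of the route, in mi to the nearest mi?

87593 mi

Leg A→B: central angle 1.7996 rad, distance 26643.5 mi.
Leg B→C: central angle 0.6283 rad, distance 9301.8 mi.
Leg C→D: central angle 2.5109 rad, distance 37175.1 mi.
Leg D→E: central angle 0.9775 rad, distance 14472.7 mi.
Total: 26643.5 + 9301.8 + 37175.1 + 14472.7 ≈ 87593 mi.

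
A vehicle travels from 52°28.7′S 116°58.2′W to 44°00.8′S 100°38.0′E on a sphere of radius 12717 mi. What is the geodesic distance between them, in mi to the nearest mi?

17362 mi

In radians: φ₁ = -0.9159, φ₂ = -0.7682, Δλ = -142.397° = -2.4853 rad.
cos c = sin φ₁ sin φ₂ + cos φ₁ cos φ₂ cos Δλ = (-0.7931)(-0.6948) + (0.6091)(0.7192)(-0.7923) = 0.20406,
so c = arccos(0.20406) = 1.36530 rad.
Distance = R·c = 12717 × 1.3653 ≈ 17362 mi.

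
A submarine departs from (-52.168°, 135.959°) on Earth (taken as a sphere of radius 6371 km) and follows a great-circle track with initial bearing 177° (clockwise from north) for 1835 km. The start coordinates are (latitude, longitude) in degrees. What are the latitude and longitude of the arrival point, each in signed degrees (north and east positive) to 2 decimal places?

-68.63°, 138.30°

Angular distance δ = d/R = 1835/6371 = 0.28802 rad; initial bearing θ = 3.0892 rad.
sin φ₂ = sin φ₁ cos δ + cos φ₁ sin δ cos θ = (-0.7898)(0.9588) + (0.6133)(0.2841)(-0.9986) = -0.9313, so φ₂ = -68.63°.
Δλ = atan2(sin θ sin δ cos φ₁, cos δ − sin φ₁ sin φ₂) = atan2(0.0091, 0.2233) = 2.339°.
λ₂ = 135.959° + 2.339° = 138.30°.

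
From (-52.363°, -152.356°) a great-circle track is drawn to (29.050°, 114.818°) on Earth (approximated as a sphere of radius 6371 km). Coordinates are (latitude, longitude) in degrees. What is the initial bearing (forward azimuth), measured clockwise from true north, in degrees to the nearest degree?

287°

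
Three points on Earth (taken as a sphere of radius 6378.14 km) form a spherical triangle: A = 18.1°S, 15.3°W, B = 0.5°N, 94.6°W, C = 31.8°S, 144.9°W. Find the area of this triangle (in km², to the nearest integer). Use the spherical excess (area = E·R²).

38689458 km²

Side lengths (central angles): a = 1.0024, b = 1.9297, c = 1.3961 rad; semiperimeter s = 2.1641.
By l'Huilier's theorem, tan(E/4) = √[tan(s/2) tan((s−a)/2) tan((s−b)/2) tan((s−c)/2)], giving spherical excess E = 0.9511 rad.
Area = E·R² = 0.9511 × (6378.14)² ≈ 38689458 km².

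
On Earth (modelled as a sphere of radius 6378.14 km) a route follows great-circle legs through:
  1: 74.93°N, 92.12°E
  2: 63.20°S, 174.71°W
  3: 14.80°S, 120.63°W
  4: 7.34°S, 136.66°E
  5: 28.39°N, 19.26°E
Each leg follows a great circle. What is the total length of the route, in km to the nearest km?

47772 km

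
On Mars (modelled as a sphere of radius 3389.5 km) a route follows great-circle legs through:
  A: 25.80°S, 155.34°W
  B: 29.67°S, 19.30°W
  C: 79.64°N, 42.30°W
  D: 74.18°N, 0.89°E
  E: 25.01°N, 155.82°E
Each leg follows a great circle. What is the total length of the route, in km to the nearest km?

18380 km

Leg A→B: central angle 1.9259 rad, distance 6527.7 km.
Leg B→C: central angle 1.9210 rad, distance 6511.3 km.
Leg C→D: central angle 0.1891 rad, distance 640.8 km.
Leg D→E: central angle 1.3868 rad, distance 4700.5 km.
Total: 6527.7 + 6511.3 + 640.8 + 4700.5 ≈ 18380 km.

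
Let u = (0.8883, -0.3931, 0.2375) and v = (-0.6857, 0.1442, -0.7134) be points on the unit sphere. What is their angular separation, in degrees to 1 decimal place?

u·v = -0.8352; |u| = 1.0000, |v| = 1.0000.
cos θ = (u·v)/(|u||v|) = -0.8353, so θ = 146.6°.

146.6°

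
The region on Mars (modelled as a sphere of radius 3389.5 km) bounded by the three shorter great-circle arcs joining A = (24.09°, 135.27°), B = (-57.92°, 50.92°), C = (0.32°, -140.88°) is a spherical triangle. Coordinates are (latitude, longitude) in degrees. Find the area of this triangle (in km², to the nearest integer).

Side lengths (central angles): a = 2.1230, b = 1.4705, c = 1.8735 rad; semiperimeter s = 2.7336.
By l'Huilier's theorem, tan(E/4) = √[tan(s/2) tan((s−a)/2) tan((s−b)/2) tan((s−c)/2)], giving spherical excess E = 2.4823 rad.
Area = E·R² = 2.4823 × (3389.5)² ≈ 28518312 km².

28518312 km²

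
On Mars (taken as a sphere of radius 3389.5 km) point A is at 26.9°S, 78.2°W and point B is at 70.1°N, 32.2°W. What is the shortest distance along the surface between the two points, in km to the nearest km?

6057 km

Let φ₁ = -0.4695 rad, φ₂ = 1.2235 rad, and Δλ = 0.8029 rad.
cos c = sin φ₁ sin φ₂ + cos φ₁ cos φ₂ cos Δλ = (-0.4524)(0.9403) + (0.8918)(0.3404)(0.6947) = -0.21456,
so c = arccos(-0.21456) = 1.78703 rad.
Distance = R·c = 3389.5 × 1.7870 ≈ 6057 km.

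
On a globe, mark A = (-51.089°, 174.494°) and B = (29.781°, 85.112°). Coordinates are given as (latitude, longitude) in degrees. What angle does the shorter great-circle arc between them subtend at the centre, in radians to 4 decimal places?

Let φ₁ = -0.8917 rad, φ₂ = 0.5198 rad, and Δλ = -1.5600 rad.
cos c = sin φ₁ sin φ₂ + cos φ₁ cos φ₂ cos Δλ = (-0.7781)(0.4967) + (0.6281)(0.8679)(0.0108) = -0.38060,
so c = arccos(-0.38060) = 1.96124 rad.
So the angular separation is 1.9612 rad.

1.9612 rad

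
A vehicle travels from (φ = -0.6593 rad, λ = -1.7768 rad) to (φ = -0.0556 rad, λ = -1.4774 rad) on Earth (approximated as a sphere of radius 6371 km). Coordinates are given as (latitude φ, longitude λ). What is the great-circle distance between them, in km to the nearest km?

4224 km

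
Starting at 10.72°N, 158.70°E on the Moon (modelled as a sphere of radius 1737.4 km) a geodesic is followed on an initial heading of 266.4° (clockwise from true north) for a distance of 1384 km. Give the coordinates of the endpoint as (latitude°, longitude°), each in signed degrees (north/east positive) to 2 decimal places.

Angular distance δ = d/R = 1384/1737.4 = 0.79659 rad; initial bearing θ = 4.6496 rad.
sin φ₂ = sin φ₁ cos δ + cos φ₁ sin δ cos θ = (0.1860)(0.6991) + (0.9825)(0.7150)(-0.0628) = 0.0859, so φ₂ = 4.93°.
Δλ = atan2(sin θ sin δ cos φ₁, cos δ − sin φ₁ sin φ₂) = atan2(-0.7011, 0.6832) = -45.743°.
λ₂ = 158.700° − 45.743° = 112.96°.

4.93°, 112.96°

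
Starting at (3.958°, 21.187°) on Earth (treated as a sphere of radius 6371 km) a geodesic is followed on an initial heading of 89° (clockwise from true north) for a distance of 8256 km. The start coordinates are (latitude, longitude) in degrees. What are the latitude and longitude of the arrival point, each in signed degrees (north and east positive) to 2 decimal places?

2.03°, 95.53°

Angular distance δ = d/R = 8256/6371 = 1.29587 rad; initial bearing θ = 1.5533 rad.
sin φ₂ = sin φ₁ cos δ + cos φ₁ sin δ cos θ = (0.0690)(0.2715) + (0.9976)(0.9624)(0.0175) = 0.0355, so φ₂ = 2.03°.
Δλ = atan2(sin θ sin δ cos φ₁, cos δ − sin φ₁ sin φ₂) = atan2(0.9600, 0.2690) = 74.345°.
λ₂ = 21.187° + 74.345° = 95.53°.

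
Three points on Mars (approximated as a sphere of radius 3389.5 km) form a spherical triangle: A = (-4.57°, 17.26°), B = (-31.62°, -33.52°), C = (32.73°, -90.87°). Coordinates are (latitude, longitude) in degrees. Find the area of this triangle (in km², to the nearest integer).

Side lengths (central angles): a = 1.4676, b = 1.8797, c = 0.9539 rad; semiperimeter s = 2.1506.
By l'Huilier's theorem, tan(E/4) = √[tan(s/2) tan((s−a)/2) tan((s−b)/2) tan((s−c)/2)], giving spherical excess E = 0.9693 rad.
Area = E·R² = 0.9693 × (3389.5)² ≈ 11136320 km².

11136320 km²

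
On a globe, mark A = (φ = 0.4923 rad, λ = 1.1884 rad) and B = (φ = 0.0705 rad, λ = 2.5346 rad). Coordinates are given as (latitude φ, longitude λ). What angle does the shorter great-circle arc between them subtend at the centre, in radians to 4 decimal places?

In radians: φ₁ = 0.4923, φ₂ = 0.0705, Δλ = 77.132° = 1.3462 rad.
Haversine: a = sin²(Δφ/2) + cos φ₁ cos φ₂ sin²(Δλ/2) = 0.0438 + (0.8812)(0.9975)(0.3886) = 0.38546.
Central angle c = 2·arcsin(√a) = 1.33967 rad.
So the angular separation is 1.3397 rad.

1.3397 rad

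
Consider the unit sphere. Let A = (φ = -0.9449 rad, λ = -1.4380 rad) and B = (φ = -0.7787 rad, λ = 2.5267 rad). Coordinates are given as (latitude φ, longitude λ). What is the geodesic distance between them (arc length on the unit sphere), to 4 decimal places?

With latitudes φ₁ = -54.139°, φ₂ = -44.616° and longitude difference Δλ = -132.839°:
cos c = sin φ₁ sin φ₂ + cos φ₁ cos φ₂ cos Δλ = (-0.8104)(-0.7024) + (0.5858)(0.7118)(-0.6799) = 0.28567,
so c = arccos(0.28567) = 1.28109 rad.
On the unit sphere the arc length equals the central angle: 1.2811.

1.2811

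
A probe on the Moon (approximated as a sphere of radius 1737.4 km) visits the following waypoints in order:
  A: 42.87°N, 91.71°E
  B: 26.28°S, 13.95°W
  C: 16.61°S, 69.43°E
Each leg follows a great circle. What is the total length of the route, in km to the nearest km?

5930 km

Leg A→B: central angle 2.0699 rad, distance 3596.2 km.
Leg B→C: central angle 1.3432 rad, distance 2333.7 km.
Total: 3596.2 + 2333.7 ≈ 5930 km.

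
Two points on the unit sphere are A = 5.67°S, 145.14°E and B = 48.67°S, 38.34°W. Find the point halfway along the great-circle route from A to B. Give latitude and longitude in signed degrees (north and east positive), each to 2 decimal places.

-68.29°, 151.94°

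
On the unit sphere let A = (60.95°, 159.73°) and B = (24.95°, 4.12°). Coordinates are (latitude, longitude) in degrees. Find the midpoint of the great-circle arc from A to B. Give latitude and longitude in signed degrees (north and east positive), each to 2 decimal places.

68.68°, 27.47°

Central angle δ = 1.6030 rad. Interpolating on the sphere with fraction f = 0.5:
P = [sin((1−f)δ)·A + sin(fδ)·B] / sin δ = 0.7188·A + 0.7188·B in Cartesian coordinates,
giving P = (0.3226, 0.1677, 0.9316), i.e. latitude 68.68°, longitude 27.47°.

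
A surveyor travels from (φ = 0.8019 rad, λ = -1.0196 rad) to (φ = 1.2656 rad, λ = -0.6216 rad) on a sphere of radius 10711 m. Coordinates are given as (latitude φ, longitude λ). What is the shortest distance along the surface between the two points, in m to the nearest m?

5345 m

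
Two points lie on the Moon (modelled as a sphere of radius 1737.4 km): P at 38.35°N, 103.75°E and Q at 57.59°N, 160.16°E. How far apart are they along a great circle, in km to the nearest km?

1239 km

Let φ₁ = 0.6693 rad, φ₂ = 1.0051 rad, and Δλ = 0.9845 rad.
Haversine: a = sin²(Δφ/2) + cos φ₁ cos φ₂ sin²(Δλ/2) = 0.0279 + (0.7842)(0.5360)(0.2234) = 0.12182.
Central angle c = 2·arcsin(√a) = 0.71306 rad.
Distance = R·c = 1737.4 × 0.7131 ≈ 1239 km.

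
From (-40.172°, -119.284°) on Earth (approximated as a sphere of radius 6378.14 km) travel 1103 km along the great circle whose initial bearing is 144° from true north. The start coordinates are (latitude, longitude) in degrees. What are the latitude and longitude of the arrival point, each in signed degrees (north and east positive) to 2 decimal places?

Angular distance δ = d/R = 1103/6378.14 = 0.17293 rad; initial bearing θ = 2.5133 rad.
sin φ₂ = sin φ₁ cos δ + cos φ₁ sin δ cos θ = (-0.6451)(0.9851) + (0.7641)(0.1721)(-0.8090) = -0.7418, so φ₂ = -47.89°.
Δλ = atan2(sin θ sin δ cos φ₁, cos δ − sin φ₁ sin φ₂) = atan2(0.0773, 0.5065) = 8.675°.
λ₂ = -119.284° + 8.675° = -110.61°.

-47.89°, -110.61°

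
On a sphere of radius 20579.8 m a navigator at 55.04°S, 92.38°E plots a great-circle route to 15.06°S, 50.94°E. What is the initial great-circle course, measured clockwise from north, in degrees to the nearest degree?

Δλ = -41.440° = -0.7233 rad.
y = sin Δλ · cos φ₂ = (-0.6618)(0.9657) = -0.6391
x = cos φ₁ sin φ₂ − sin φ₁ cos φ₂ cos Δλ = (0.5730)(-0.2598) − (-0.8196)(0.9657)(0.7496) = 0.4444
θ = atan2(y, x) = -55.19°; adding 360° gives 305°.

305°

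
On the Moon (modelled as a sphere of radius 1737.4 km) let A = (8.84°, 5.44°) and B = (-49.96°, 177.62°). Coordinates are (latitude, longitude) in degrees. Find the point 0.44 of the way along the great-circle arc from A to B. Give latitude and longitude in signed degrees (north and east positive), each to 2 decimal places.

-51.35°, 16.06°

Central angle δ = 2.4150 rad. Interpolating on the sphere with fraction f = 0.44:
P = [sin((1−f)δ)·A + sin(fδ)·B] / sin δ = 1.4695·A + 1.3150·B in Cartesian coordinates,
giving P = (0.6002, 0.1728, -0.7809), i.e. latitude -51.35°, longitude 16.06°.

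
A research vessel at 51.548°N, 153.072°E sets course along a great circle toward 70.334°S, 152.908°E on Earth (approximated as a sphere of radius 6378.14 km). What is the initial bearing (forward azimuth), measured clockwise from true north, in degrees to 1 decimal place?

180.1°

Δλ = -0.164° = -0.0029 rad.
y = sin Δλ · cos φ₂ = (-0.0029)(0.3365) = -0.0010
x = cos φ₁ sin φ₂ − sin φ₁ cos φ₂ cos Δλ = (0.6219)(-0.9417) − (0.7831)(0.3365)(1.0000) = -0.8491
θ = atan2(y, x) = -179.94°; adding 360° gives 180.1°.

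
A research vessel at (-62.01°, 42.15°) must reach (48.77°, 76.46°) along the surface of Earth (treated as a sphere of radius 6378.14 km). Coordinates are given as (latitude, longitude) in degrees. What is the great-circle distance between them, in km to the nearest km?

In radians: φ₁ = -1.0823, φ₂ = 0.8512, Δλ = 34.310° = 0.5988 rad.
cos c = sin φ₁ sin φ₂ + cos φ₁ cos φ₂ cos Δλ = (-0.8830)(0.7521) + (0.4693)(0.6591)(0.8260) = -0.40860,
so c = arccos(-0.40860) = 1.99172 rad.
Distance = R·c = 6378.14 × 1.9917 ≈ 12703 km.

12703 km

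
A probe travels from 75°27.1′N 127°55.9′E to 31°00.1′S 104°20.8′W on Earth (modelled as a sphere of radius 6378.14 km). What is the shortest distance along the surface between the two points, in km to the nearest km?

14368 km

Let φ₁ = 1.3169 rad, φ₂ = -0.5411 rad, and Δλ = 2.2292 rad.
cos c = sin φ₁ sin φ₂ + cos φ₁ cos φ₂ cos Δλ = (0.9679)(-0.5151) + (0.2512)(0.8572)(-0.6118) = -0.63028,
so c = arccos(-0.63028) = 2.25271 rad.
Distance = R·c = 6378.14 × 2.2527 ≈ 14368 km.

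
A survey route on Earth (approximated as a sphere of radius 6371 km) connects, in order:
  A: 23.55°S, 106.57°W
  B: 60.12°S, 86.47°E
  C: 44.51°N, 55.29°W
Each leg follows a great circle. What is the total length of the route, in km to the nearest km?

Leg A→B: central angle 1.6694 rad, distance 10636.0 km.
Leg B→C: central angle 2.6614 rad, distance 16955.5 km.
Total: 10636.0 + 16955.5 ≈ 27591 km.

27591 km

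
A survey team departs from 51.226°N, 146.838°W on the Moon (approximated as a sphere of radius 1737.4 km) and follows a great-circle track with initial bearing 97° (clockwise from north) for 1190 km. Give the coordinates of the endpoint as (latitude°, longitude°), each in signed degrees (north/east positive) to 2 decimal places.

Angular distance δ = d/R = 1190/1737.4 = 0.68493 rad; initial bearing θ = 1.6930 rad.
sin φ₂ = sin φ₁ cos δ + cos φ₁ sin δ cos θ = (0.7796)(0.7745) + (0.6263)(0.6326)(-0.1219) = 0.5555, so φ₂ = 33.75°.
Δλ = atan2(sin θ sin δ cos φ₁, cos δ − sin φ₁ sin φ₂) = atan2(0.3932, 0.3414) = 49.037°.
λ₂ = -146.838° + 49.037° = -97.80°.

33.75°, -97.80°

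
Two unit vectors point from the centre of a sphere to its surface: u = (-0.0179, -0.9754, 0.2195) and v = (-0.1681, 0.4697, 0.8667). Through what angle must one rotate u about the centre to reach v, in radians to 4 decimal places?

u·v = -0.2649; |u| = 1.0000, |v| = 1.0000.
cos θ = (u·v)/(|u||v|) = -0.2649, so θ = 1.8389 rad.

1.8389 rad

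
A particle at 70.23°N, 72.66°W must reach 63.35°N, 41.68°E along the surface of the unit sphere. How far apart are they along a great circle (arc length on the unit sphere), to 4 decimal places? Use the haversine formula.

0.6784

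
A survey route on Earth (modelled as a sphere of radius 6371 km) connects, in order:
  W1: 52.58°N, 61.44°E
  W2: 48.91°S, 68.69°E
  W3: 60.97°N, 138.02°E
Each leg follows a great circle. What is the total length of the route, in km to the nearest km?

24996 km

Leg W1→W2: central angle 1.7746 rad, distance 11305.9 km.
Leg W2→W3: central angle 2.1489 rad, distance 13690.4 km.
Total: 11305.9 + 13690.4 ≈ 24996 km.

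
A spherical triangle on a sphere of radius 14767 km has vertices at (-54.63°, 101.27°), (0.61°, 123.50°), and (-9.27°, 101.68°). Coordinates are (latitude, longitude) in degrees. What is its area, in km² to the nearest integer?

36505017 km²

Side lengths (central angles): a = 0.4166, b = 0.7917, c = 1.0156 rad; semiperimeter s = 1.1120.
By l'Huilier's theorem, tan(E/4) = √[tan(s/2) tan((s−a)/2) tan((s−b)/2) tan((s−c)/2)], giving spherical excess E = 0.1674 rad.
Area = E·R² = 0.1674 × (14767)² ≈ 36505017 km².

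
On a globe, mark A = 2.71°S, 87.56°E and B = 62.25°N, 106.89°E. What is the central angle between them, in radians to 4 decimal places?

1.1625 rad

Let φ₁ = -0.0473 rad, φ₂ = 1.0865 rad, and Δλ = 0.3374 rad.
Haversine: a = sin²(Δφ/2) + cos φ₁ cos φ₂ sin²(Δλ/2) = 0.2884 + (0.9989)(0.4656)(0.0282) = 0.30148.
Central angle c = 2·arcsin(√a) = 1.16252 rad.
So the angular separation is 1.1625 rad.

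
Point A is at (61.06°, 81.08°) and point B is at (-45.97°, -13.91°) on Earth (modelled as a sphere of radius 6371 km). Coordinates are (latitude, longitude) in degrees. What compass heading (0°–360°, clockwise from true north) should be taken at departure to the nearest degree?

With φ₁ = 1.0657, φ₂ = -0.8023, Δλ = -1.6579 rad, the forward-azimuth formula gives
θ = atan2( sin Δλ cos φ₂ , cos φ₁ sin φ₂ − sin φ₁ cos φ₂ cos Δλ ) = atan2(-0.6924, -0.2950) = -113.08°.
Adding 360° brings this into [0°, 360°): 247°.

247°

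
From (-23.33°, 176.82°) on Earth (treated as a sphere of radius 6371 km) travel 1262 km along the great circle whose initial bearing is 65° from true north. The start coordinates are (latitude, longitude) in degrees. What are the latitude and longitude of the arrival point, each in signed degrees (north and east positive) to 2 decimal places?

Angular distance δ = d/R = 1262/6371 = 0.19809 rad; initial bearing θ = 1.1345 rad.
sin φ₂ = sin φ₁ cos δ + cos φ₁ sin δ cos θ = (-0.3960)(0.9804) + (0.9182)(0.1968)(0.4226) = -0.3119, so φ₂ = -18.17°.
Δλ = atan2(sin θ sin δ cos φ₁, cos δ − sin φ₁ sin φ₂) = atan2(0.1638, 0.8569) = 10.820°.
λ₂ = 176.820° + 10.820° = 187.64° → -172.36° after wrapping to (−180°, 180°].

-18.17°, -172.36°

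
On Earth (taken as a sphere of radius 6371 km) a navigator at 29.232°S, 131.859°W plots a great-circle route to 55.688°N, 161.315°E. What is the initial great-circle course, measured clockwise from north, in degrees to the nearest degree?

Δλ = -66.826° = -1.1663 rad.
y = sin Δλ · cos φ₂ = (-0.9193)(0.5637) = -0.5182
x = cos φ₁ sin φ₂ − sin φ₁ cos φ₂ cos Δλ = (0.8726)(0.8260) − (-0.4883)(0.5637)(0.3935) = 0.8291
θ = atan2(y, x) = -32.01°; adding 360° gives 328°.

328°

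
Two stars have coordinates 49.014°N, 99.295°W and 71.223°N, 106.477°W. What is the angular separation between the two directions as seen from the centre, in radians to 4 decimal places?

0.3920 rad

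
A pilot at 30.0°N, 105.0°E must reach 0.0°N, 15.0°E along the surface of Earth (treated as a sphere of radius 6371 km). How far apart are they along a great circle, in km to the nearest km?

With latitudes φ₁ = 30.000°, φ₂ = 0.000° and longitude difference Δλ = -90.000°:
Haversine: a = sin²(Δφ/2) + cos φ₁ cos φ₂ sin²(Δλ/2) = 0.0670 + (0.8660)(1.0000)(0.5000) = 0.50000.
Central angle c = 2·arcsin(√a) = 1.57080 rad.
Distance = R·c = 6371 × 1.5708 ≈ 10008 km.

10008 km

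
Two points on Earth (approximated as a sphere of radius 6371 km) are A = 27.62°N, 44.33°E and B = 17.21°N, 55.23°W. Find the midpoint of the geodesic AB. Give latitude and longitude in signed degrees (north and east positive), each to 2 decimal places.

Central angle δ = 1.5742 rad. Interpolating on the sphere with fraction f = 0.5:
P = [sin((1−f)δ)·A + sin(fδ)·B] / sin δ = 0.7083·A + 0.7083·B in Cartesian coordinates,
giving P = (0.8348, -0.1172, 0.5379), i.e. latitude 32.54°, longitude -7.99°.

32.54°, -7.99°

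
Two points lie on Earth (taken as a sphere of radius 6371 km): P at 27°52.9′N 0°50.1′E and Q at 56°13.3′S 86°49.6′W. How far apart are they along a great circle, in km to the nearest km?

12413 km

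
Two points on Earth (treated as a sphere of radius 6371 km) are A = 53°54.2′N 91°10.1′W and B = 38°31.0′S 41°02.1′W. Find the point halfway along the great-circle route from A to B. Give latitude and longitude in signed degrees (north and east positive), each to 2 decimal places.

8.46°, -62.33°

The central angle between A and B is δ = 1.7800 rad.
With f = 0.5, the slerp weights are sin((1−f)δ)/sin δ = 0.7944 and sin(fδ)/sin δ = 0.7944.
Weighted sum of the unit vectors: (0.7944)·(-0.0120,-0.5890,0.8080) + (0.7944)·(0.5902,-0.5137,-0.6227) = (0.4593, -0.8760, 0.1472).
Converting back: φ = atan2(z, √(x²+y²)) = 8.46°, λ = atan2(y, x) = -62.33°.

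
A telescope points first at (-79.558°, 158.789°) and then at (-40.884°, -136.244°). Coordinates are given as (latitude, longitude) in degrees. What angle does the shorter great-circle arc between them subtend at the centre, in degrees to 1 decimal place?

With latitudes φ₁ = -79.558°, φ₂ = -40.884° and longitude difference Δλ = 64.967°:
cos c = sin φ₁ sin φ₂ + cos φ₁ cos φ₂ cos Δλ = (-0.9834)(-0.6545) + (0.1812)(0.7560)(0.4231) = 0.70167,
so c = arccos(0.70167) = 0.79306 rad.
So the angular separation is 45.4°.

45.4°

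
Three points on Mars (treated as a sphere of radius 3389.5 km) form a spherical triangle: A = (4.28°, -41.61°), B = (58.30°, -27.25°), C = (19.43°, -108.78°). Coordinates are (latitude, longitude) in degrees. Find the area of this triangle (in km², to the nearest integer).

7140427 km²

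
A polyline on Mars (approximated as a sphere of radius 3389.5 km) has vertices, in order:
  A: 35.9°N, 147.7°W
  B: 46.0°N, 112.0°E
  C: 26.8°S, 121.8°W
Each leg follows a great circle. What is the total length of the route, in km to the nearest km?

Leg A→B: central angle 1.2438 rad, distance 4215.9 km.
Leg B→C: central angle 2.3330 rad, distance 7907.8 km.
Total: 4215.9 + 7907.8 ≈ 12124 km.

12124 km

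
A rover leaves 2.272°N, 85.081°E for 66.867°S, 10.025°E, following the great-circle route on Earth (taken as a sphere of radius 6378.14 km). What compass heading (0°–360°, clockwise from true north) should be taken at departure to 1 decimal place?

202.4°

Δλ = -75.056° = -1.3100 rad.
y = sin Δλ · cos φ₂ = (-0.9662)(0.3929) = -0.3796
x = cos φ₁ sin φ₂ − sin φ₁ cos φ₂ cos Δλ = (0.9992)(-0.9196) − (0.0396)(0.3929)(0.2579) = -0.9229
θ = atan2(y, x) = -157.64°; adding 360° gives 202.4°.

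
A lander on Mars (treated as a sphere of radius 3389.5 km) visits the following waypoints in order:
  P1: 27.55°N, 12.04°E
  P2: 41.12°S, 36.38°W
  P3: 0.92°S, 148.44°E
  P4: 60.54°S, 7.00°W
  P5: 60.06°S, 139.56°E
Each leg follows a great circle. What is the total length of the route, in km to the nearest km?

Leg P1→P2: central angle 1.4312 rad, distance 4851.2 km.
Leg P2→P3: central angle 2.4039 rad, distance 8148.0 km.
Leg P3→P4: central angle 2.0189 rad, distance 6843.2 km.
Leg P4→P5: central angle 0.9888 rad, distance 3351.6 km.
Total: 4851.2 + 8148.0 + 6843.2 + 3351.6 ≈ 23194 km.

23194 km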